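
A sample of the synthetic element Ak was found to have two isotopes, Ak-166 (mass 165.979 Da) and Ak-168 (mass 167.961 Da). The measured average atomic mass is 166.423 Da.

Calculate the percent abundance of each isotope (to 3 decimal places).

Writing the weighted mean with unknown fraction x of Ak-166:
165.979·x + 167.961·(1 − x) = 166.423
(165.979 − 167.961)·x = 166.423 − 167.961
x = -1.538 / -1.982 = 0.77598 → 77.598% Ak-166, 22.402% Ak-168.

Ak-166: 77.598%, Ak-168: 22.402%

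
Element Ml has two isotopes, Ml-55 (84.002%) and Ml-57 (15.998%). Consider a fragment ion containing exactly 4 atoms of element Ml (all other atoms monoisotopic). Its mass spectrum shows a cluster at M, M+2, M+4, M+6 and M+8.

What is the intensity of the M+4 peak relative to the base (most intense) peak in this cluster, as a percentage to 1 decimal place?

21.8%

Binomial terms of (0.84002 + 0.15998)^4: M 0.4979, M+2 0.3793, M+4 0.1084, M+6 0.0138, M+8 0.0007 → M is the base peak.
P(M) = C(4,0) × 0.84002^4 × 0.15998^0 = 1 × 0.49791878 × 1.0000 = 0.497919 (base)
P(M+4) = C(4,2) × 0.84002^2 × 0.15998^2 = 6 × 0.7056336 × 0.0255936 = 0.108358
Relative intensity = 0.108358 / 0.497919 × 100 = 21.8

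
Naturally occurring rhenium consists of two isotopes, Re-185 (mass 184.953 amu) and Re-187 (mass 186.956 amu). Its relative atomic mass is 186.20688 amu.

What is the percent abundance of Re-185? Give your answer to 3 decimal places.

Let x be the fractional abundance of Re-185; then Re-187 has abundance 1 − x.
184.953·x + 186.956·(1 − x) = 186.20688
(184.953 − 186.956)·x = 186.20688 − 186.956
x = -0.74912 / -2.003 = 0.37400 → 37.400% Re-185, 62.600% Re-187.

37.400%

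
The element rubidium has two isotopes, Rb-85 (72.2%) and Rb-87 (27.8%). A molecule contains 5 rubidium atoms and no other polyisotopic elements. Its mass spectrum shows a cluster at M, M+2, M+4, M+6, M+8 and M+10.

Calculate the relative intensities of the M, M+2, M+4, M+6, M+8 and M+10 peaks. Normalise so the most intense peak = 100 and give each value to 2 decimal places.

51.94 : 100.00 : 77.01 : 29.65 : 5.71 : 0.44

The 5 Rb atoms are independent, so intensities follow the terms of (0.722 + 0.278)^5.
P(M) = 0.722^5 = 0.196194
P(M+2) = 5 × 0.722^4 × 0.278^1 = 0.377714
P(M+4) = 10 × 0.722^3 × 0.278^2 = 0.290872
P(M+6) = 10 × 0.722^2 × 0.278^3 = 0.111998
P(M+8) = 5 × 0.722^1 × 0.278^4 = 0.021562
P(M+10) = 0.278^5 = 0.001660
The M+2 peak is largest (0.377714); scaling to 100 gives 51.94 : 100.00 : 77.01 : 29.65 : 5.71 : 0.44.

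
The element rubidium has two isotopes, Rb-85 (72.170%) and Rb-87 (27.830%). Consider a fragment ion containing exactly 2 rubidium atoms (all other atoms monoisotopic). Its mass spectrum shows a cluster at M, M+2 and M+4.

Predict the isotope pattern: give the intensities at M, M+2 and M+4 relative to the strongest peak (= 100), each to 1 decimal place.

Expanding (0.72170 + 0.27830)^2:
P(M) = 0.72170^2 = 0.520851
P(M+2) = 2 × 0.72170^1 × 0.27830^1 = 0.401698
P(M+4) = 0.27830^2 = 0.077451
The M peak is largest (0.520851); scaling to 100 gives 100.0 : 77.1 : 14.9.

100.0 : 77.1 : 14.9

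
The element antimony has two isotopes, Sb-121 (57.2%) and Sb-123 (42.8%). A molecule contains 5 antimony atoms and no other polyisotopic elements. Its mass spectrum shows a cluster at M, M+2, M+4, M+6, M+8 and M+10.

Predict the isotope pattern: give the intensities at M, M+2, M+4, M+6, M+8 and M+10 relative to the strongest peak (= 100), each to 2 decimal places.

Expanding (0.572 + 0.428)^5:
P(M) = 0.572^5 = 0.061232
P(M+2) = 5 × 0.572^4 × 0.428^1 = 0.229086
P(M+4) = 10 × 0.572^3 × 0.428^2 = 0.342827
P(M+6) = 10 × 0.572^2 × 0.428^3 = 0.256521
P(M+8) = 5 × 0.572^1 × 0.428^4 = 0.095971
P(M+10) = 0.428^5 = 0.014362
The M+4 peak is largest (0.342827); scaling to 100 gives 17.86 : 66.82 : 100.00 : 74.83 : 27.99 : 4.19.

17.86 : 66.82 : 100.00 : 74.83 : 27.99 : 4.19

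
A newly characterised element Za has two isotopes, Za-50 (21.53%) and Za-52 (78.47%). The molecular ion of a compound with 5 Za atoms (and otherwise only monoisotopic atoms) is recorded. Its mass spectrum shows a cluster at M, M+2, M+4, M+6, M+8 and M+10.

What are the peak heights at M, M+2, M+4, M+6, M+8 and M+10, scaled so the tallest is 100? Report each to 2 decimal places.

0.11 : 2.07 : 15.06 : 54.87 : 100.00 : 72.89

Expanding (0.2153 + 0.7847)^5:
P(M) = 0.2153^5 = 0.000463
P(M+2) = 5 × 0.2153^4 × 0.7847^1 = 0.008430
P(M+4) = 10 × 0.2153^3 × 0.7847^2 = 0.061452
P(M+6) = 10 × 0.2153^2 × 0.7847^3 = 0.223975
P(M+8) = 5 × 0.2153^1 × 0.7847^4 = 0.408158
P(M+10) = 0.7847^5 = 0.297521
The M+8 peak is largest (0.408158); scaling to 100 gives 0.11 : 2.07 : 15.06 : 54.87 : 100.00 : 72.89.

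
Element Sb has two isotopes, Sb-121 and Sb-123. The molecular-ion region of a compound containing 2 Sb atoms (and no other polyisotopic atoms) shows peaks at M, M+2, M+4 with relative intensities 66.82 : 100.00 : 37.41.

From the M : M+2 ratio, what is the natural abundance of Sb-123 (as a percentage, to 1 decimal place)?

Write p for the Sb-121 fraction. I(M+2)/I(M) = [C(2,1)·p^1·(1−p)] / p^2 = 2·(1−p)/p = 100.00/66.82 = 1.4966
(1−p)/p = 1.4966/2 = 0.7483  ⇒  p = 1/(1 + 0.7483) = 0.5720
Sb-121: 57.2%, Sb-123: 42.8%.

42.8%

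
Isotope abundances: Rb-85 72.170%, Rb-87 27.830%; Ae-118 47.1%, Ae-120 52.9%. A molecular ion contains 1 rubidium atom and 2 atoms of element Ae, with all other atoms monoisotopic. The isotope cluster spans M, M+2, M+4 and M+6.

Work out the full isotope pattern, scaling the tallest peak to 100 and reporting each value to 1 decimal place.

38.0 : 100.0 : 80.8 : 18.5

Rubidium pattern (n=1): 0.7217 : 0.2783
Element Ae pattern (n=2): 0.221841 : 0.498318 : 0.279841
Convolve the two distributions (both contribute in 2-u steps):
  M: 0.7217×0.221841 = 0.160103
  M+2: 0.7217×0.498318 + 0.2783×0.221841 = 0.421374
  M+4: 0.7217×0.279841 + 0.2783×0.498318 = 0.340643
  M+6: 0.2783×0.279841 = 0.077880
Scale to base peak (0.421374) = 100: 38.0 : 100.0 : 80.8 : 18.5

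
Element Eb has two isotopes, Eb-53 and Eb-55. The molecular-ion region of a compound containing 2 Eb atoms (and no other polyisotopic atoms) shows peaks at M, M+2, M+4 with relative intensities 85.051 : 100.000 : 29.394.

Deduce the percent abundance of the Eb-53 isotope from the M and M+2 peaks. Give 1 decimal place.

63.0%

Let p = fractional abundance of Eb-53. I(M+2)/I(M) = [C(2,1)·p^1·(1−p)] / p^2 = 2·(1−p)/p = 100.000/85.051 = 1.1758
(1−p)/p = 1.1758/2 = 0.5879  ⇒  p = 1/(1 + 0.5879) = 0.6298
Eb-53: 63.0%, Eb-55: 37.0%.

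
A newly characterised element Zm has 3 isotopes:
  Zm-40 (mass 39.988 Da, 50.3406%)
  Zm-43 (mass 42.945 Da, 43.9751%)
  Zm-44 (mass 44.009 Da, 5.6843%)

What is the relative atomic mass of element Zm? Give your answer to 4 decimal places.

41.5169 Da

Average mass = Σ (abundance × isotope mass) = 0.503406 × 39.988 + 0.439751 × 42.945 + 0.056843 × 44.009
= 20.13020 + 18.88511 + 2.50160 = 41.51691 Da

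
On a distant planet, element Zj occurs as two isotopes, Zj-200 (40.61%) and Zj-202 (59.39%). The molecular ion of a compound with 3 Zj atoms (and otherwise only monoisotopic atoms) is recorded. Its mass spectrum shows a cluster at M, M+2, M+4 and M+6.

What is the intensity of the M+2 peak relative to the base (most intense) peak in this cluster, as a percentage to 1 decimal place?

68.4%

Binomial terms of (0.4061 + 0.5939)^3: M 0.0670, M+2 0.2938, M+4 0.4297, M+6 0.2095 → M+4 is the base peak.
P(M+4) = C(3,2) × 0.4061^1 × 0.5939^2 = 3 × 0.4061 × 0.35271721 = 0.429715 (base)
P(M+2) = C(3,1) × 0.4061^2 × 0.5939^1 = 3 × 0.16491721 × 0.5939 = 0.293833
Relative intensity = 0.293833 / 0.429715 × 100 = 68.4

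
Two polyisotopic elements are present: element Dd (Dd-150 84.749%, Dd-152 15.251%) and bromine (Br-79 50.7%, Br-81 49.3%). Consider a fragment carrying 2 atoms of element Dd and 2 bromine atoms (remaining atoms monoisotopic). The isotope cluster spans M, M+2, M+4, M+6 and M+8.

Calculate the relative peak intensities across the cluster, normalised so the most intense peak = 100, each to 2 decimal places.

Element Dd pattern (n=2): 0.7182393 : 0.2585014 : 0.0232593
Bromine pattern (n=2): 0.257049 : 0.499902 : 0.243049
Convolve the two distributions (both contribute in 2-u steps):
  M: 0.7182393×0.257049 = 0.184623
  M+2: 0.7182393×0.499902 + 0.2585014×0.257049 = 0.425497
  M+4: 0.7182393×0.243049 + 0.2585014×0.499902 + 0.0232593×0.257049 = 0.309771
  M+6: 0.2585014×0.243049 + 0.0232593×0.499902 = 0.074456
  M+8: 0.0232593×0.243049 = 0.005653
Scale to base peak (0.425497) = 100: 43.39 : 100.00 : 72.80 : 17.50 : 1.33

43.39 : 100.00 : 72.80 : 17.50 : 1.33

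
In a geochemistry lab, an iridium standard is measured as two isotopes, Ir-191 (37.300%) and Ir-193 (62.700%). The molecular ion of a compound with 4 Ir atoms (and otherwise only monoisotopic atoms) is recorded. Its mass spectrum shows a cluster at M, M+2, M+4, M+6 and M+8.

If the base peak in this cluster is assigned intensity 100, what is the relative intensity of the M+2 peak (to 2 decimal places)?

35.39

Binomial terms of (0.37300 + 0.62700)^4: M 0.0194, M+2 0.1302, M+4 0.3282, M+6 0.3678, M+8 0.1546 → M+6 is the base peak.
P(M+6) = C(4,3) × 0.37300^1 × 0.62700^3 = 4 × 0.3730 × 0.24649188 = 0.367766 (base)
P(M+2) = C(4,1) × 0.37300^3 × 0.62700^1 = 4 × 0.05189512 × 0.6270 = 0.130153
Relative intensity = 0.130153 / 0.367766 × 100 = 35.39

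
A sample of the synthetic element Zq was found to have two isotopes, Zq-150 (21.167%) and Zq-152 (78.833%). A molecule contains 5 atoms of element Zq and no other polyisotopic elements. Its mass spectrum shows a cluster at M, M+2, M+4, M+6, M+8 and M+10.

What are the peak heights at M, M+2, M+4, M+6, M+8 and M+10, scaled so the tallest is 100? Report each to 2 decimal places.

The 5 Zq atoms are independent, so intensities follow the terms of (0.21167 + 0.78833)^5.
P(M) = 0.21167^5 = 0.000425
P(M+2) = 5 × 0.21167^4 × 0.78833^1 = 0.007913
P(M+4) = 10 × 0.21167^3 × 0.78833^2 = 0.058938
P(M+6) = 10 × 0.21167^2 × 0.78833^3 = 0.219504
P(M+8) = 5 × 0.21167^1 × 0.78833^4 = 0.408754
P(M+10) = 0.78833^5 = 0.304467
The M+8 peak is largest (0.408754); scaling to 100 gives 0.10 : 1.94 : 14.42 : 53.70 : 100.00 : 74.49.

0.10 : 1.94 : 14.42 : 53.70 : 100.00 : 74.49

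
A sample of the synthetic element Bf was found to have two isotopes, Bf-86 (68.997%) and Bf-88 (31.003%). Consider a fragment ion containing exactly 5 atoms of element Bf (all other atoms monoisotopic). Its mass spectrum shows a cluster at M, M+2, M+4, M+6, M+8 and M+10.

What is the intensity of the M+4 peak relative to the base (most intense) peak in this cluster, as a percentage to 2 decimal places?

89.87%

(0.68997 + 0.31003)^5 gives M 0.1564, M+2 0.3513, M+4 0.3157, M+6 0.1419, M+8 0.0319, M+10 0.0029; the largest is M+2.
P(M+2) = C(5,1) × 0.68997^4 × 0.31003^1 = 5 × 0.22663179 × 0.31003 = 0.351313 (base)
P(M+4) = C(5,2) × 0.68997^3 × 0.31003^2 = 10 × 0.32846615 × 0.0961186 = 0.315717
Relative intensity = 0.315717 / 0.351313 × 100 = 89.87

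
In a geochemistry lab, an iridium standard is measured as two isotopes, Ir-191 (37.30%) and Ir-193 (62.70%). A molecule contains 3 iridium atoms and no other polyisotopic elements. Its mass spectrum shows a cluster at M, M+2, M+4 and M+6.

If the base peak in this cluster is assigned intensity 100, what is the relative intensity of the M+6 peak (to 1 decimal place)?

Binomial terms of (0.3730 + 0.6270)^3: M 0.0519, M+2 0.2617, M+4 0.4399, M+6 0.2465 → M+4 is the base peak.
P(M+4) = C(3,2) × 0.3730^1 × 0.6270^2 = 3 × 0.3730 × 0.393129 = 0.439911 (base)
P(M+6) = C(3,3) × 0.3730^0 × 0.6270^3 = 1 × 1.0000 × 0.24649188 = 0.246492
Relative intensity = 0.246492 / 0.439911 × 100 = 56.0

56.0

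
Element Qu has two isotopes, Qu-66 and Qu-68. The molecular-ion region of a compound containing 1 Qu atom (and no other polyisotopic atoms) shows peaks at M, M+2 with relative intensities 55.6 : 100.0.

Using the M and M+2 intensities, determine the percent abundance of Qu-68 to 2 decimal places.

64.27%

Write p for the Qu-66 fraction. I(M+2)/I(M) = [C(1,1)·p^0·(1−p)] / p^1 = 1·(1−p)/p = 100.0/55.6 = 1.7986
(1−p)/p = 1.7986/1 = 1.7986  ⇒  p = 1/(1 + 1.7986) = 0.3573
Qu-66: 35.73%, Qu-68: 64.27%.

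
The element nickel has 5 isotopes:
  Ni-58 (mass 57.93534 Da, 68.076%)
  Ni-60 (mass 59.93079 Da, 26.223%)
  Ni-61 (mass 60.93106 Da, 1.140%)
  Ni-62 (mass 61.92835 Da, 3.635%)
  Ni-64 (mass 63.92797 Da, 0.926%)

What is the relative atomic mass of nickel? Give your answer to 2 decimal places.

58.69 Da

Weight each isotope mass by its fractional abundance: 0.68076 × 57.93534 + 0.26223 × 59.93079 + 0.01140 × 60.93106 + 0.03635 × 61.92835 + 0.00926 × 63.92797
= 39.440062 + 15.715651 + 0.694614 + 2.251096 + 0.591973 = 58.693396 Da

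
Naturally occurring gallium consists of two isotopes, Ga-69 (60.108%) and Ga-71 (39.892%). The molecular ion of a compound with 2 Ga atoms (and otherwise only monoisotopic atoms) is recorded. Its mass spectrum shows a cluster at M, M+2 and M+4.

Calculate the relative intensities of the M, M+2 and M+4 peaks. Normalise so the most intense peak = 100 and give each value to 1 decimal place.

75.3 : 100.0 : 33.2

Expanding (0.60108 + 0.39892)^2:
P(M) = 0.60108^2 = 0.361297
P(M+2) = 2 × 0.60108^1 × 0.39892^1 = 0.479566
P(M+4) = 0.39892^2 = 0.159137
The M+2 peak is largest (0.479566); scaling to 100 gives 75.3 : 100.0 : 33.2.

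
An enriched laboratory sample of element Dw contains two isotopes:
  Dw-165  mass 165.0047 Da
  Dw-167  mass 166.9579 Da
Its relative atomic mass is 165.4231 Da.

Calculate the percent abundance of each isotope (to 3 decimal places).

Writing the weighted mean with unknown fraction x of Dw-165:
165.0047·x + 166.9579·(1 − x) = 165.4231
(165.0047 − 166.9579)·x = 165.4231 − 166.9579
x = -1.5348 / -1.9532 = 0.78579 → 78.579% Dw-165, 21.421% Dw-167.

Dw-165: 78.579%, Dw-167: 21.421%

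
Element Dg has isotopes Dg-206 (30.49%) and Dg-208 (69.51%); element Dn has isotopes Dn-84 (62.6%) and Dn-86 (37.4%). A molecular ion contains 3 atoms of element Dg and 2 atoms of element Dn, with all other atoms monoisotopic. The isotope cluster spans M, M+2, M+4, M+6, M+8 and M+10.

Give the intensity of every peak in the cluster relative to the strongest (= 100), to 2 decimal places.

Element Dg pattern (n=3): 0.02834473 : 0.19385785 : 0.44195012 : 0.3358473
Element Dn pattern (n=2): 0.391876 : 0.468248 : 0.139876
Convolve the two distributions (both contribute in 2-u steps):
  M: 0.02834473×0.391876 = 0.011108
  M+2: 0.02834473×0.468248 + 0.19385785×0.391876 = 0.089241
  M+4: 0.02834473×0.139876 + 0.19385785×0.468248 + 0.44195012×0.391876 = 0.267928
  M+6: 0.19385785×0.139876 + 0.44195012×0.468248 + 0.3358473×0.391876 = 0.365669
  M+8: 0.44195012×0.139876 + 0.3358473×0.468248 = 0.219078
  M+10: 0.3358473×0.139876 = 0.046977
Scale to base peak (0.365669) = 100: 3.04 : 24.40 : 73.27 : 100.00 : 59.91 : 12.85

3.04 : 24.40 : 73.27 : 100.00 : 59.91 : 12.85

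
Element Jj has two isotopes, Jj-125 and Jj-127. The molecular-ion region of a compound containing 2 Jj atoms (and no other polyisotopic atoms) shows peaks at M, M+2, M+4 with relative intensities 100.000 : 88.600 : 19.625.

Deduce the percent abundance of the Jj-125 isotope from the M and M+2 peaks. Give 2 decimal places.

Write p for the Jj-125 fraction. I(M+2)/I(M) = [C(2,1)·p^1·(1−p)] / p^2 = 2·(1−p)/p = 88.600/100.000 = 0.8860
(1−p)/p = 0.8860/2 = 0.4430  ⇒  p = 1/(1 + 0.4430) = 0.6930
Jj-125: 69.30%, Jj-127: 30.70%.

69.30%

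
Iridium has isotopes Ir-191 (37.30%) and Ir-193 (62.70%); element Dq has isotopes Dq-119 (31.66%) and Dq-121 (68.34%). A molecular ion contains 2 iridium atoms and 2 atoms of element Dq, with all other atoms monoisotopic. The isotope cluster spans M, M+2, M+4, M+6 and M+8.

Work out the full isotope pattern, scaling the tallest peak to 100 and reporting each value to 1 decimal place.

Iridium pattern (n=2): 0.139129 : 0.467742 : 0.393129
Element Dq pattern (n=2): 0.10023556 : 0.43272888 : 0.46703556
Convolve the two distributions (both contribute in 2-u steps):
  M: 0.139129×0.10023556 = 0.013946
  M+2: 0.139129×0.43272888 + 0.467742×0.10023556 = 0.107090
  M+4: 0.139129×0.46703556 + 0.467742×0.43272888 + 0.393129×0.10023556 = 0.306789
  M+6: 0.467742×0.46703556 + 0.393129×0.43272888 = 0.388570
  M+8: 0.393129×0.46703556 = 0.183605
Scale to base peak (0.388570) = 100: 3.6 : 27.6 : 79.0 : 100.0 : 47.3

3.6 : 27.6 : 79.0 : 100.0 : 47.3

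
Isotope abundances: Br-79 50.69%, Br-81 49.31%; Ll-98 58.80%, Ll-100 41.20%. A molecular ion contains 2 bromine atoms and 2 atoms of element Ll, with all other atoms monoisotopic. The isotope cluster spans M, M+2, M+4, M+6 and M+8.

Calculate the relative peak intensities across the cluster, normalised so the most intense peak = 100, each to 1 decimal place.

24.0 : 80.4 : 100.0 : 54.8 : 11.2

Bromine pattern (n=2): 0.25694761 : 0.49990478 : 0.24314761
Element Ll pattern (n=2): 0.345744 : 0.484512 : 0.169744
Convolve the two distributions (both contribute in 2-u steps):
  M: 0.25694761×0.345744 = 0.088838
  M+2: 0.25694761×0.484512 + 0.49990478×0.345744 = 0.297333
  M+4: 0.25694761×0.169744 + 0.49990478×0.484512 + 0.24314761×0.345744 = 0.369892
  M+6: 0.49990478×0.169744 + 0.24314761×0.484512 = 0.202664
  M+8: 0.24314761×0.169744 = 0.041273
Scale to base peak (0.369892) = 100: 24.0 : 80.4 : 100.0 : 54.8 : 11.2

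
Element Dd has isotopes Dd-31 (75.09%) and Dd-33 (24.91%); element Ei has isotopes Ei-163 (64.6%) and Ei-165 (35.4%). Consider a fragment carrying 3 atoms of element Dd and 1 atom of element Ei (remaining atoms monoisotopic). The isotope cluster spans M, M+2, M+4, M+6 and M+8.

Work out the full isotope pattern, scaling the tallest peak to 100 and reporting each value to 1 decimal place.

Element Dd pattern (n=3): 0.42339557 : 0.42136571 : 0.13978186 : 0.01545686
Element Ei pattern (n=1): 0.6460 : 0.3540
Convolve the two distributions (both contribute in 2-u steps):
  M: 0.42339557×0.6460 = 0.273514
  M+2: 0.42339557×0.3540 + 0.42136571×0.6460 = 0.422084
  M+4: 0.42136571×0.3540 + 0.13978186×0.6460 = 0.239463
  M+6: 0.13978186×0.3540 + 0.01545686×0.6460 = 0.059468
  M+8: 0.01545686×0.3540 = 0.005472
Scale to base peak (0.422084) = 100: 64.8 : 100.0 : 56.7 : 14.1 : 1.3

64.8 : 100.0 : 56.7 : 14.1 : 1.3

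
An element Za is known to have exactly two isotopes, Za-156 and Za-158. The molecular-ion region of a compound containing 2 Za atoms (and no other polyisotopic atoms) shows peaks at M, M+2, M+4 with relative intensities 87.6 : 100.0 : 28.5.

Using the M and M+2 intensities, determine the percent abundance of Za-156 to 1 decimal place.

If p is the fraction of Za that is Za-156, then I(M+2)/I(M) = [C(2,1)·p^1·(1−p)] / p^2 = 2·(1−p)/p = 100.0/87.6 = 1.1416
(1−p)/p = 1.1416/2 = 0.5708  ⇒  p = 1/(1 + 0.5708) = 0.6366
Za-156: 63.7%, Za-158: 36.3%.

63.7%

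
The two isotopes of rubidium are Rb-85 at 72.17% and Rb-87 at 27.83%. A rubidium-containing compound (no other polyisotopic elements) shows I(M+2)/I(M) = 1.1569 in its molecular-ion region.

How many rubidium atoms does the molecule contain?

3

The M+2/M ratio from n Rb atoms is n · q/p = n · 0.2783/0.7217.
n = 1.1569 × 0.7217/0.2783 = 3.00 ≈ 3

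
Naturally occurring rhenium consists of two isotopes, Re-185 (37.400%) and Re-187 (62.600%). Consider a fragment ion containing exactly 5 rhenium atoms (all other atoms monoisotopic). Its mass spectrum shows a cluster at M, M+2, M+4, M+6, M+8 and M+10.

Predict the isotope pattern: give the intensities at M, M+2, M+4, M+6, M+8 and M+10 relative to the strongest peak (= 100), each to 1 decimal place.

Each Re atom is independently Re-185 (p = 0.37400) or Re-187 (q = 0.62600); the cluster is the binomial expansion (p + q)^5.
P(M) = 0.37400^5 = 0.007317
P(M+2) = 5 × 0.37400^4 × 0.62600^1 = 0.061239
P(M+4) = 10 × 0.37400^3 × 0.62600^2 = 0.205005
P(M+6) = 10 × 0.37400^2 × 0.62600^3 = 0.343136
P(M+8) = 5 × 0.37400^1 × 0.62600^4 = 0.287170
P(M+10) = 0.62600^5 = 0.096133
The M+6 peak is largest (0.343136); scaling to 100 gives 2.1 : 17.8 : 59.7 : 100.0 : 83.7 : 28.0.

2.1 : 17.8 : 59.7 : 100.0 : 83.7 : 28.0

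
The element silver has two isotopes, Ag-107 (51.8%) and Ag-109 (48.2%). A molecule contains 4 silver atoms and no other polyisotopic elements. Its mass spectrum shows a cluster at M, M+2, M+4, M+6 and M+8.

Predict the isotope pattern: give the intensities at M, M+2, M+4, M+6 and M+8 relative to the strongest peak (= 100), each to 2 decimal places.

Each Ag atom is independently Ag-107 (p = 0.518) or Ag-109 (q = 0.482); the cluster is the binomial expansion (p + q)^4.
P(M) = 0.518^4 = 0.071998
P(M+2) = 4 × 0.518^3 × 0.482^1 = 0.267976
P(M+4) = 6 × 0.518^2 × 0.482^2 = 0.374029
P(M+6) = 4 × 0.518^1 × 0.482^3 = 0.232023
P(M+8) = 0.482^4 = 0.053974
The M+4 peak is largest (0.374029); scaling to 100 gives 19.25 : 71.65 : 100.00 : 62.03 : 14.43.

19.25 : 71.65 : 100.00 : 62.03 : 14.43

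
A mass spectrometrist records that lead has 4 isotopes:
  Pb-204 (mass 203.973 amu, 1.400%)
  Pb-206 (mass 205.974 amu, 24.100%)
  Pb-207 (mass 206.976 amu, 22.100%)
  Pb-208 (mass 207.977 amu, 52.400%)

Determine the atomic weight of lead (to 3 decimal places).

The abundance-weighted mean is 0.01400 × 203.973 + 0.24100 × 205.974 + 0.22100 × 206.976 + 0.52400 × 207.977
= 2.8556 + 49.6397 + 45.7417 + 108.9799 = 207.2169 amu

207.217 amu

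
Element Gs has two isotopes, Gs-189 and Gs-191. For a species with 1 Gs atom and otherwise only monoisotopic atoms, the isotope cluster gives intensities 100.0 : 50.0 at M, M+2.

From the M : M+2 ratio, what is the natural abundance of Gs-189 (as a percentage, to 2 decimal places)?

Let p = fractional abundance of Gs-189. I(M+2)/I(M) = [C(1,1)·p^0·(1−p)] / p^1 = 1·(1−p)/p = 50.0/100.0 = 0.5000
(1−p)/p = 0.5000/1 = 0.5000  ⇒  p = 1/(1 + 0.5000) = 0.6667
Gs-189: 66.67%, Gs-191: 33.33%.

66.67%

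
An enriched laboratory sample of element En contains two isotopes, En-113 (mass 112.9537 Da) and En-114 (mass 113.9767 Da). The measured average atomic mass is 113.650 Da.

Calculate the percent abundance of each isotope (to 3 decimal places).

En-113: 31.935%, En-114: 68.065%

Let x be the fractional abundance of En-113; then En-114 has abundance 1 − x.
112.9537·x + 113.9767·(1 − x) = 113.650
(112.9537 − 113.9767)·x = 113.650 − 113.9767
x = -0.3267 / -1.0230 = 0.31935 → 31.935% En-113, 68.065% En-114.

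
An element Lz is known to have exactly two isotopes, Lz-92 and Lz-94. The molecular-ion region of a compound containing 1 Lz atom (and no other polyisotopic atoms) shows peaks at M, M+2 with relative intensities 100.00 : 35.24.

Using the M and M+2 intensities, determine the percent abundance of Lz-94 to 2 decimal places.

Write p for the Lz-92 fraction. I(M+2)/I(M) = [C(1,1)·p^0·(1−p)] / p^1 = 1·(1−p)/p = 35.24/100.00 = 0.3524
(1−p)/p = 0.3524/1 = 0.3524  ⇒  p = 1/(1 + 0.3524) = 0.7394
Lz-92: 73.94%, Lz-94: 26.06%.

26.06%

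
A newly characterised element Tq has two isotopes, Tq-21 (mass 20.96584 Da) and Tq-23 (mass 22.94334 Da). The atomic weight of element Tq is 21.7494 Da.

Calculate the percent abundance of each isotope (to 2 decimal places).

Tq-21: 60.38%, Tq-23: 39.62%

Writing the weighted mean with unknown fraction x of Tq-21:
20.96584·x + 22.94334·(1 − x) = 21.7494
(20.96584 − 22.94334)·x = 21.7494 − 22.94334
x = -1.19394 / -1.97750 = 0.60376 → 60.38% Tq-21, 39.62% Tq-23.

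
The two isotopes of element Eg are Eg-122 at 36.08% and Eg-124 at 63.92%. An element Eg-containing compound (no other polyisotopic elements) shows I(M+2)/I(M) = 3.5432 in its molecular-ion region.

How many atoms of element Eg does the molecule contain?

2

For n independent Eg atoms, I(M+2)/I(M) = n · (abundance Eg-124) / (abundance Eg-122) = n · 0.6392/0.3608.
n = 3.5432 × 0.3608/0.6392 = 2.00 ≈ 2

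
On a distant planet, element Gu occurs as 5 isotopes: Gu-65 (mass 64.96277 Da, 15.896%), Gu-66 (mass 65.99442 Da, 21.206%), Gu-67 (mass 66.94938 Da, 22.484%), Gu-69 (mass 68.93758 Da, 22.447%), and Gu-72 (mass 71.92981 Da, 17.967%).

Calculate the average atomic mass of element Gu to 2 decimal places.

67.77 Da

Ar = Σ fᵢ·mᵢ = 0.15896 × 64.96277 + 0.21206 × 65.99442 + 0.22484 × 66.94938 + 0.22447 × 68.93758 + 0.17967 × 71.92981
= 10.326482 + 13.994777 + 15.052899 + 15.474419 + 12.923629 = 67.772206 Da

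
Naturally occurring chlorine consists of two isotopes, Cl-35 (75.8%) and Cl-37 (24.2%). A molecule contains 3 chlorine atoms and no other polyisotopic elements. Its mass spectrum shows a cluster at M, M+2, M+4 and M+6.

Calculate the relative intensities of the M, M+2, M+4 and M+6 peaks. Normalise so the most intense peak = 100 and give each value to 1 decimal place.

Expanding (0.758 + 0.242)^3:
P(M) = 0.758^3 = 0.435520
P(M+2) = 3 × 0.758^2 × 0.242^1 = 0.417133
P(M+4) = 3 × 0.758^1 × 0.242^2 = 0.133175
P(M+6) = 0.242^3 = 0.014172
The M peak is largest (0.435520); scaling to 100 gives 100.0 : 95.8 : 30.6 : 3.3.

100.0 : 95.8 : 30.6 : 3.3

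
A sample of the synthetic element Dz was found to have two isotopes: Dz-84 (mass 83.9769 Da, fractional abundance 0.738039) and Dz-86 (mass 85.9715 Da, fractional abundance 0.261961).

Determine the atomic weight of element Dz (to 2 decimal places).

Weight each isotope mass by its fractional abundance: 0.738039 × 83.9769 + 0.261961 × 85.9715
= 61.97823 + 22.52118 = 84.49941 Da

84.50 Da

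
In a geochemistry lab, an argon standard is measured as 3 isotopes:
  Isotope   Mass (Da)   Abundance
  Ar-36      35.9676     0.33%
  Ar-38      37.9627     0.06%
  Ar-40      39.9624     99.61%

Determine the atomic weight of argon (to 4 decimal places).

Ar = Σ fᵢ·mᵢ = 0.0033 × 35.9676 + 0.0006 × 37.9627 + 0.9961 × 39.9624
= 0.11869 + 0.02278 + 39.80655 = 39.94802 Da

39.9480 Da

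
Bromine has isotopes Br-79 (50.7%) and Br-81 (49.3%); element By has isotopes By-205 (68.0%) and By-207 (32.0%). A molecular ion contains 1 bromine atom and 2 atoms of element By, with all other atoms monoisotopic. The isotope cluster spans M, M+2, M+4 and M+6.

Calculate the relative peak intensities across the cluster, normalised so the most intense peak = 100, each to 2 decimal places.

Bromine pattern (n=1): 0.5070 : 0.4930
Element By pattern (n=2): 0.4624 : 0.4352 : 0.1024
Convolve the two distributions (both contribute in 2-u steps):
  M: 0.5070×0.4624 = 0.234437
  M+2: 0.5070×0.4352 + 0.4930×0.4624 = 0.448610
  M+4: 0.5070×0.1024 + 0.4930×0.4352 = 0.266470
  M+6: 0.4930×0.1024 = 0.050483
Scale to base peak (0.448610) = 100: 52.26 : 100.00 : 59.40 : 11.25

52.26 : 100.00 : 59.40 : 11.25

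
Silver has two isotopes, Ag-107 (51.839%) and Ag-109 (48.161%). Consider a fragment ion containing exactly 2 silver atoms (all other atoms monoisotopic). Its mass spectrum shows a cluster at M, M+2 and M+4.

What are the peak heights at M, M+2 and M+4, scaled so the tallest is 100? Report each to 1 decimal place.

Each Ag atom is independently Ag-107 (p = 0.51839) or Ag-109 (q = 0.48161); the cluster is the binomial expansion (p + q)^2.
P(M) = 0.51839^2 = 0.268728
P(M+2) = 2 × 0.51839^1 × 0.48161^1 = 0.499324
P(M+4) = 0.48161^2 = 0.231948
The M+2 peak is largest (0.499324); scaling to 100 gives 53.8 : 100.0 : 46.5.

53.8 : 100.0 : 46.5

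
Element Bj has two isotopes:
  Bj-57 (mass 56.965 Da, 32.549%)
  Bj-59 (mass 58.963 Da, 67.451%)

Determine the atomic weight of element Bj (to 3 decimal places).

Weight each isotope mass by its fractional abundance: 0.32549 × 56.965 + 0.67451 × 58.963
= 18.5415 + 39.7711 = 58.3126 Da

58.313 Da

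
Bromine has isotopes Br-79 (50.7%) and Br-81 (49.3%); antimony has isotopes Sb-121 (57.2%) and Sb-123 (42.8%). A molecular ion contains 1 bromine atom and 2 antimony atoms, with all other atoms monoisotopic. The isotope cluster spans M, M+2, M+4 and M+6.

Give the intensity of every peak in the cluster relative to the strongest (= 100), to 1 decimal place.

40.5 : 100.0 : 81.6 : 22.1

Bromine pattern (n=1): 0.5070 : 0.4930
Antimony pattern (n=2): 0.327184 : 0.489632 : 0.183184
Convolve the two distributions (both contribute in 2-u steps):
  M: 0.5070×0.327184 = 0.165882
  M+2: 0.5070×0.489632 + 0.4930×0.327184 = 0.409545
  M+4: 0.5070×0.183184 + 0.4930×0.489632 = 0.334263
  M+6: 0.4930×0.183184 = 0.090310
Scale to base peak (0.409545) = 100: 40.5 : 100.0 : 81.6 : 22.1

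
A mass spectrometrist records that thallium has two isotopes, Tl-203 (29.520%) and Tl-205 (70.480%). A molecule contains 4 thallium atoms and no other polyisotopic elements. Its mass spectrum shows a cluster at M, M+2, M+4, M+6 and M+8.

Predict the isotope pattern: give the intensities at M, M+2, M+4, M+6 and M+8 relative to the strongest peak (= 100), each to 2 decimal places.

Expanding (0.29520 + 0.70480)^4:
P(M) = 0.29520^4 = 0.007594
P(M+2) = 4 × 0.29520^3 × 0.70480^1 = 0.072523
P(M+4) = 6 × 0.29520^2 × 0.70480^2 = 0.259726
P(M+6) = 4 × 0.29520^1 × 0.70480^3 = 0.413403
P(M+8) = 0.70480^4 = 0.246754
The M+6 peak is largest (0.413403); scaling to 100 gives 1.84 : 17.54 : 62.83 : 100.00 : 59.69.

1.84 : 17.54 : 62.83 : 100.00 : 59.69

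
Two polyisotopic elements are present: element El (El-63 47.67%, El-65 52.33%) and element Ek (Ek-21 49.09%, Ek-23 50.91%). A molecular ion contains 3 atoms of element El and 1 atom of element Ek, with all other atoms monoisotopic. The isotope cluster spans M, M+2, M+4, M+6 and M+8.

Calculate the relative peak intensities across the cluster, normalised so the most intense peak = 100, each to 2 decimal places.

Element El pattern (n=3): 0.10832669 : 0.35674861 : 0.39162272 : 0.14330198
Element Ek pattern (n=1): 0.4909 : 0.5091
Convolve the two distributions (both contribute in 2-u steps):
  M: 0.10832669×0.4909 = 0.053178
  M+2: 0.10832669×0.5091 + 0.35674861×0.4909 = 0.230277
  M+4: 0.35674861×0.5091 + 0.39162272×0.4909 = 0.373868
  M+6: 0.39162272×0.5091 + 0.14330198×0.4909 = 0.269722
  M+8: 0.14330198×0.5091 = 0.072955
Scale to base peak (0.373868) = 100: 14.22 : 61.59 : 100.00 : 72.14 : 19.51

14.22 : 61.59 : 100.00 : 72.14 : 19.51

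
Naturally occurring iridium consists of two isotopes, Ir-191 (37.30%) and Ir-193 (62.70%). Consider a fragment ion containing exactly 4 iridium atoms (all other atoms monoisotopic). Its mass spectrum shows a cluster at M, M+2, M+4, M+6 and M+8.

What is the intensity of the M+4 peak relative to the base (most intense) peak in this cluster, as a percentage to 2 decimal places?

89.23%

Term probabilities: M 0.0194, M+2 0.1302, M+4 0.3282, M+6 0.3678, M+8 0.1546. Base peak = M+6.
P(M+6) = C(4,3) × 0.3730^1 × 0.6270^3 = 4 × 0.3730 × 0.24649188 = 0.367766 (base)
P(M+4) = C(4,2) × 0.3730^2 × 0.6270^2 = 6 × 0.139129 × 0.393129 = 0.328174
Relative intensity = 0.328174 / 0.367766 × 100 = 89.23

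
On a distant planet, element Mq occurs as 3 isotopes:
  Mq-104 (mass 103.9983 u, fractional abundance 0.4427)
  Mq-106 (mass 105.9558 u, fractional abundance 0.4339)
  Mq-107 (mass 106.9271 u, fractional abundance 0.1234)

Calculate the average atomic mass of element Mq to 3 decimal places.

The abundance-weighted mean is 0.4427 × 103.9983 + 0.4339 × 105.9558 + 0.1234 × 106.9271
= 46.04005 + 45.97422 + 13.19480 = 105.20907 u

105.209 u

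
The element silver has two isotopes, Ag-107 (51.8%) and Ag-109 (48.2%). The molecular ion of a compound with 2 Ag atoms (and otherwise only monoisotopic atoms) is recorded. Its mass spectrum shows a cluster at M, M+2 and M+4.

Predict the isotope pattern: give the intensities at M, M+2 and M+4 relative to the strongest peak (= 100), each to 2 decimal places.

53.73 : 100.00 : 46.53

Each Ag atom is independently Ag-107 (p = 0.518) or Ag-109 (q = 0.482); the cluster is the binomial expansion (p + q)^2.
P(M) = 0.518^2 = 0.268324
P(M+2) = 2 × 0.518^1 × 0.482^1 = 0.499352
P(M+4) = 0.482^2 = 0.232324
The M+2 peak is largest (0.499352); scaling to 100 gives 53.73 : 100.00 : 46.53.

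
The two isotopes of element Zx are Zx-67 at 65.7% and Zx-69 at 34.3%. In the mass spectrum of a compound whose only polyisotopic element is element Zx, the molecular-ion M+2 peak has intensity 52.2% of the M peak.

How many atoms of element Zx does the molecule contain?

1

With n Zx atoms, P(M+2)/P(M) = C(n,1)·p^(n−1)q / p^n = n·q/p = n · 0.343/0.657.
n = 0.522 × 0.657/0.343 = 1.00 ≈ 1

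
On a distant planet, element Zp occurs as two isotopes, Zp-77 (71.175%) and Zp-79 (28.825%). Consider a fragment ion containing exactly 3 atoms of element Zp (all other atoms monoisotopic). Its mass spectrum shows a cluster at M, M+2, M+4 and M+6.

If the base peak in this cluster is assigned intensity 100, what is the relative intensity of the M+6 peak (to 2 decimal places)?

Binomial terms of (0.71175 + 0.28825)^3: M 0.3606, M+2 0.4381, M+4 0.1774, M+6 0.0240 → M+2 is the base peak.
P(M+2) = C(3,1) × 0.71175^2 × 0.28825^1 = 3 × 0.50658806 × 0.28825 = 0.438072 (base)
P(M+6) = C(3,3) × 0.71175^0 × 0.28825^3 = 1 × 1.0000 × 0.02395013 = 0.023950
Relative intensity = 0.023950 / 0.438072 × 100 = 5.47

5.47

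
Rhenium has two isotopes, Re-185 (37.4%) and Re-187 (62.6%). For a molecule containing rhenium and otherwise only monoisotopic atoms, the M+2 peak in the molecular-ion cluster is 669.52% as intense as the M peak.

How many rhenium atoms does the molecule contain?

For n independent Re atoms, I(M+2)/I(M) = n · (abundance Re-187) / (abundance Re-185) = n · 0.626/0.374.
n = 6.6952 × 0.374/0.626 = 4.00 ≈ 4

4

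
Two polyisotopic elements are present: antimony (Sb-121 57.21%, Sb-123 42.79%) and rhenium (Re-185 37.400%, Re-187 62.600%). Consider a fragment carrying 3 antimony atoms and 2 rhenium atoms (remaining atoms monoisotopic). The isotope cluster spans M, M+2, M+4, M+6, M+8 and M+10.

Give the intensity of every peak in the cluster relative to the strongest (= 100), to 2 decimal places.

8.11 : 45.37 : 97.31 : 100.00 : 49.52 : 9.51

Antimony pattern (n=3): 0.18724742 : 0.42015297 : 0.3142518 : 0.07834781
Rhenium pattern (n=2): 0.139876 : 0.468248 : 0.391876
Convolve the two distributions (both contribute in 2-u steps):
  M: 0.18724742×0.139876 = 0.026191
  M+2: 0.18724742×0.468248 + 0.42015297×0.139876 = 0.146448
  M+4: 0.18724742×0.391876 + 0.42015297×0.468248 + 0.3142518×0.139876 = 0.314070
  M+6: 0.42015297×0.391876 + 0.3142518×0.468248 + 0.07834781×0.139876 = 0.322755
  M+8: 0.3142518×0.391876 + 0.07834781×0.468248 = 0.159834
  M+10: 0.07834781×0.391876 = 0.030703
Scale to base peak (0.322755) = 100: 8.11 : 45.37 : 97.31 : 100.00 : 49.52 : 9.51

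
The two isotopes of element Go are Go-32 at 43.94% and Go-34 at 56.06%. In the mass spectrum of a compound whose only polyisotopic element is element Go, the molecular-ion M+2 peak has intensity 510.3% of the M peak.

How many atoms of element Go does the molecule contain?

4

With n Go atoms, P(M+2)/P(M) = C(n,1)·p^(n−1)q / p^n = n·q/p = n · 0.5606/0.4394.
n = 5.103 × 0.4394/0.5606 = 4.00 ≈ 4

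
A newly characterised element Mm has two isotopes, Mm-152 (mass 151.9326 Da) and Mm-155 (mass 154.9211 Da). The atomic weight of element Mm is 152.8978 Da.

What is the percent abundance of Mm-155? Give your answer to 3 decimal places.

32.297%

With x = fraction of Mm-152 (so Mm-155 is 1 − x):
151.9326·x + 154.9211·(1 − x) = 152.8978
(151.9326 − 154.9211)·x = 152.8978 − 154.9211
x = -2.0233 / -2.9885 = 0.67703 → 67.703% Mm-152, 32.297% Mm-155.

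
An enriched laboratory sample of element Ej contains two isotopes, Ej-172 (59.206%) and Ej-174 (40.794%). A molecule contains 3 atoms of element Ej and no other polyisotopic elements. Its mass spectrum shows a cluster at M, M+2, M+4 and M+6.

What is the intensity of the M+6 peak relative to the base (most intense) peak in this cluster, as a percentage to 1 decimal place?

Binomial terms of (0.59206 + 0.40794)^3: M 0.2075, M+2 0.4290, M+4 0.2956, M+6 0.0679 → M+2 is the base peak.
P(M+2) = C(3,1) × 0.59206^2 × 0.40794^1 = 3 × 0.35053504 × 0.40794 = 0.428992 (base)
P(M+6) = C(3,3) × 0.59206^0 × 0.40794^3 = 1 × 1.0000 × 0.06788735 = 0.067887
Relative intensity = 0.067887 / 0.428992 × 100 = 15.8

15.8%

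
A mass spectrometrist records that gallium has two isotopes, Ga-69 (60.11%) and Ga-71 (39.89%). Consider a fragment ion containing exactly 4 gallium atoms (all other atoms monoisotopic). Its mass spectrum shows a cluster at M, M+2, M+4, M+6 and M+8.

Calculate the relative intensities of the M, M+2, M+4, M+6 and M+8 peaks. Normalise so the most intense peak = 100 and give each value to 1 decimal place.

Each Ga atom is independently Ga-69 (p = 0.6011) or Ga-71 (q = 0.3989); the cluster is the binomial expansion (p + q)^4.
P(M) = 0.6011^4 = 0.130553
P(M+2) = 4 × 0.6011^3 × 0.3989^1 = 0.346549
P(M+4) = 6 × 0.6011^2 × 0.3989^2 = 0.344963
P(M+6) = 4 × 0.6011^1 × 0.3989^3 = 0.152616
P(M+8) = 0.3989^4 = 0.025320
The M+2 peak is largest (0.346549); scaling to 100 gives 37.7 : 100.0 : 99.5 : 44.0 : 7.3.

37.7 : 100.0 : 99.5 : 44.0 : 7.3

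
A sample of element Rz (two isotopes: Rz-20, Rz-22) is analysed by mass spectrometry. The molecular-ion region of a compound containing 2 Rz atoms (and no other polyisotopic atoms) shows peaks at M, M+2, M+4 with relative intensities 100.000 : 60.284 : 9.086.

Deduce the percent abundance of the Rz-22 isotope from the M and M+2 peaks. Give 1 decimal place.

Write p for the Rz-20 fraction. I(M+2)/I(M) = [C(2,1)·p^1·(1−p)] / p^2 = 2·(1−p)/p = 60.284/100.000 = 0.6028
(1−p)/p = 0.6028/2 = 0.3014  ⇒  p = 1/(1 + 0.3014) = 0.7684
Rz-20: 76.8%, Rz-22: 23.2%.

23.2%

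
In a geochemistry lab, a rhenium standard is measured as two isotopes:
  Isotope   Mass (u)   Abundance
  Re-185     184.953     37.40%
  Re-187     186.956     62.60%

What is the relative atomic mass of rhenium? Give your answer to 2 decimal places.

186.21 u

The abundance-weighted mean is 0.3740 × 184.953 + 0.6260 × 186.956
= 69.1724 + 117.0345 = 186.2069 u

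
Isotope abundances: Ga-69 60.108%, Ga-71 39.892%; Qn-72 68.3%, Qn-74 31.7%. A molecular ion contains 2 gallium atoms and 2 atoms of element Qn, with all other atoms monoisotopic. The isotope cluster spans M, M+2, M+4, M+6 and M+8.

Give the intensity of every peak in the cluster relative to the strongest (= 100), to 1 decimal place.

Gallium pattern (n=2): 0.36129717 : 0.47956567 : 0.15913717
Element Qn pattern (n=2): 0.466489 : 0.433022 : 0.100489
Convolve the two distributions (both contribute in 2-u steps):
  M: 0.36129717×0.466489 = 0.168541
  M+2: 0.36129717×0.433022 + 0.47956567×0.466489 = 0.380162
  M+4: 0.36129717×0.100489 + 0.47956567×0.433022 + 0.15913717×0.466489 = 0.318205
  M+6: 0.47956567×0.100489 + 0.15913717×0.433022 = 0.117101
  M+8: 0.15913717×0.100489 = 0.015992
Scale to base peak (0.380162) = 100: 44.3 : 100.0 : 83.7 : 30.8 : 4.2

44.3 : 100.0 : 83.7 : 30.8 : 4.2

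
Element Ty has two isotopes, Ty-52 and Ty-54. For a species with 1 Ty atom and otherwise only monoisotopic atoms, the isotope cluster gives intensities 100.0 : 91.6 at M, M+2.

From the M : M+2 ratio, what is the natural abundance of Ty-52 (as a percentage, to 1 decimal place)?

Write p for the Ty-52 fraction. I(M+2)/I(M) = [C(1,1)·p^0·(1−p)] / p^1 = 1·(1−p)/p = 91.6/100.0 = 0.9160
(1−p)/p = 0.9160/1 = 0.9160  ⇒  p = 1/(1 + 0.9160) = 0.5219
Ty-52: 52.2%, Ty-54: 47.8%.

52.2%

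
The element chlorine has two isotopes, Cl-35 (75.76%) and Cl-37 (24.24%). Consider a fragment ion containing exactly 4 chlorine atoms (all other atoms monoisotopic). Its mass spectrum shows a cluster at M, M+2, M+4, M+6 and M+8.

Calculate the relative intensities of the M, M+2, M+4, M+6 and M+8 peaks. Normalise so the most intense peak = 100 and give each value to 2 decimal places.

The 4 Cl atoms are independent, so intensities follow the terms of (0.7576 + 0.2424)^4.
P(M) = 0.7576^4 = 0.329428
P(M+2) = 4 × 0.7576^3 × 0.2424^1 = 0.421612
P(M+4) = 6 × 0.7576^2 × 0.2424^2 = 0.202347
P(M+6) = 4 × 0.7576^1 × 0.2424^3 = 0.043162
P(M+8) = 0.2424^4 = 0.003452
The M+2 peak is largest (0.421612); scaling to 100 gives 78.14 : 100.00 : 47.99 : 10.24 : 0.82.

78.14 : 100.00 : 47.99 : 10.24 : 0.82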